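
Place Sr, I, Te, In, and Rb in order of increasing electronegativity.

Rb < Sr < In < Te < I

Rb is in period 5, group 1; Sr is in period 5, group 2; In is in period 5, group 13; Te is in period 5, group 16; I is in period 5, group 17.
Atoms toward the upper right of the periodic table pull bonding electrons most strongly.
All lie in period 5, so electronegativity increases left to right.
So from lowest to highest: Rb < Sr < In < Te < I.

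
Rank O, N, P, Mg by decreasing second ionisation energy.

O > N > P > Mg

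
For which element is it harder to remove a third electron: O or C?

O

Consider each +2 ion: O²⁺ still has 4 valence electrons; C²⁺ still has 2 valence electrons.
All are still removing valence electrons, so compare the +2 ions as you would atoms: IE_3 generally rises across a period (higher Z_eff) and falls down a group (larger shell), subject to the usual subshell exceptions.
Valence configurations: O²⁺ [He]2s²2p², C²⁺ [He]2s².
Tabulated IE_3 (kJ/mol): O 5300, C 4620.
Putting it together, IE_3: C < O.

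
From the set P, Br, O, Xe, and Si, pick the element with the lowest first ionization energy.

Si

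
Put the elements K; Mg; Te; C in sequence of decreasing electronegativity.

Smaller atoms with higher effective nuclear charge are more electronegative.
Here both period and group differ, so the two effects have to be weighed against each other.
Mg > K: both effects reinforce here, so Mg is clearly the higher of the two.
Te > Mg: the two effects oppose for this pair; the across-period effect wins (2.10 vs 1.31).
C > Te: the two effects oppose for this pair; the down-group effect wins (2.55 vs 2.10).
For reference (Pauling): C 2.55, Mg 1.31, K 0.82, Te 2.10.
So from highest to lowest: C > Te > Mg > K.

C > Te > Mg > K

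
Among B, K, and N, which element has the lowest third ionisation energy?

After 2 electrons have been removed, what remains? B²⁺ still has 1 valence electron; K²⁺ is already 1 electron into the core; N²⁺ still has 3 valence electrons.
Usually core removal costs more than valence removal, but here the competition is close: a tightly held n=2 valence electron can cost more to remove than an n=3 core electron, so the actual values have to decide it.
Valence configurations: B²⁺ [He]2s¹, N²⁺ [He]2s²2p¹.
Approximate IE_3 values (kJ/mol): B 3660, K 4420, N 4578.
So the third ionization energies run B < K < N.

B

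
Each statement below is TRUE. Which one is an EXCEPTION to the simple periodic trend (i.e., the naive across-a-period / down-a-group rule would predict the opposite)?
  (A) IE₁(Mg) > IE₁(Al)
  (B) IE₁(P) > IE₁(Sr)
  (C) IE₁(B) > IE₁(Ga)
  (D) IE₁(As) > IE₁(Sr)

The general trend: first ionization energy increases across a period and decreases down a group.
(A) Mg (period 3, group 2) vs Al (period 3, group 13): the stated order contradicts the simple trend.
(B) P (period 3, group 15) vs Sr (period 5, group 2): the stated order agrees with the simple trend.
(C) B (period 2, group 13) vs Ga (period 4, group 13): the stated order agrees with the simple trend.
(D) As (period 4, group 15) vs Sr (period 5, group 2): the stated order agrees with the simple trend.
The exception is (A): Al's single 3p electron is easier to remove than one from Mg's filled 3s².

(A)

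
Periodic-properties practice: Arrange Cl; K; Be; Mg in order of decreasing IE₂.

K > Cl > Be > Mg

After 1 electron has been removed, what remains? Cl⁺ still has 6 valence electrons; K⁺ is the bare [Ar] core; Be⁺ still has 1 valence electron; Mg⁺ still has 1 valence electron.
Pulling an electron out of a noble-gas core costs far more than removing a remaining valence electron, so K sits at the high end of IE_2.
Valence configurations: Cl⁺ [Ne]3s²3p⁴, Be⁺ [He]2s¹, Mg⁺ [Ne]3s¹.
The numbers (kJ/mol): Cl 2298, K 3052, Be 1757, Mg 1451.
So the second ionization energies run Mg < Be < Cl < K.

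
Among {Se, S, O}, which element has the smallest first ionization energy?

Se

IE₁ increases left→right with effective nuclear charge and decreases top→bottom as the valence shell moves farther out.
All are in group 16, so first ionization energy increases up the group.
The smallest first ionization energy among these belongs to Se.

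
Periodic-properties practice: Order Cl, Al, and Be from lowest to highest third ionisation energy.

Al < Cl < Be

Consider each +2 ion: Cl²⁺ still has 5 valence electrons; Al²⁺ still has 1 valence electron; Be²⁺ is the bare [He] core.
Pulling an electron out of a noble-gas core costs far more than removing a remaining valence electron, so Be sits at the high end of IE_3.
Valence configurations: Cl²⁺ [Ne]3s²3p³, Al²⁺ [Ne]3s¹.
Approximate IE_3 values (kJ/mol): Cl 3822, Al 2745, Be 14849.
Hence IE_3: Al < Cl < Be.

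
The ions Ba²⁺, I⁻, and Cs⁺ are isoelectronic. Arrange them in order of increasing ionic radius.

All of these have 54 electrons, so size is governed by nuclear charge alone: the more protons, the stronger the pull on the same electron cloud, and the smaller the ion.
Nuclear charges: Ba²⁺ (Z=56), Cs⁺ (Z=55), I⁻ (Z=53).
Smallest to largest: Ba²⁺ < Cs⁺ < I⁻.

Ba²⁺ < Cs⁺ < I⁻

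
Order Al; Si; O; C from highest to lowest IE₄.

The fourth ionization energy removes an electron from the +3 ion. For each element: Al³⁺ is the bare [Ne] core; Si³⁺ still has 1 valence electron; O³⁺ still has 3 valence electrons; C³⁺ still has 1 valence electron.
Breaking into a closed-shell core is much more expensive than removing a leftover valence electron — Al has the largest IE_4 here.
Valence configurations: Si³⁺ [Ne]3s¹, O³⁺ [He]2s²2p¹, C³⁺ [He]2s¹.
Tabulated IE_4 (kJ/mol): Al 11577, Si 4356, O 7469, C 6223.
Putting it together, IE_4: Si < C < O < Al.

Al, O, C, Si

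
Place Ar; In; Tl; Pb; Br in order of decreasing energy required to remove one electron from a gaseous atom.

Ar > Br > Pb > Tl > In

Across a period the outer electron is held more tightly (higher IE₁); down a group it sits in a higher shell, more shielded, and comes off more easily.
These span different periods and groups, so the two trends combine.
Tl > In: this pair runs against the simple trend — see the exception note.
Pb > Tl: both are in period 6; the period trend gives Pb the larger value.
Br > Pb: relative to Pb, both the across-period and down-group shifts push Br's first ionization energy up.
Ar > Br: both effects reinforce here, so Ar is clearly the higher of the two.
Note the exception: Tl has a higher first ionization energy than In, contrary to the simple trend — relativistic 6s stabilisation and poor 4f/5d shielding distort the trend for the heavy p-block elements.
Tabulated first ionization energy (kJ/mol): Ar 1521, Br 1140, In 558, Tl 589, Pb 716.
So from highest to lowest: Ar > Br > Pb > Tl > In.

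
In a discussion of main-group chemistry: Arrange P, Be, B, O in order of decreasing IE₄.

IE_4 is the cost of taking one more electron from the +3 cation: P³⁺ still has 2 valence electrons; Be³⁺ is already 1 electron into the core; B³⁺ is the bare [He] core; O³⁺ still has 3 valence electrons.
Pulling an electron out of a noble-gas core costs far more than removing a remaining valence electron, so Be and B sit at the high end of IE_4.
Valence configurations: P³⁺ [Ne]3s², O³⁺ [He]2s²2p¹.
The numbers (kJ/mol): P 4964, Be 21007, B 25026, O 7469.
Overall IE_4 order: P < O < Be < B.

B > Be > O > P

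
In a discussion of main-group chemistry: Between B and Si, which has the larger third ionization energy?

The third ionization energy removes an electron from the +2 ion. For each element: B²⁺ still has 1 valence electron; Si²⁺ still has 2 valence electrons.
All are still removing valence electrons, so compare the +2 ions as you would atoms: IE_3 generally rises across a period (higher Z_eff) and falls down a group (larger shell), subject to the usual subshell exceptions.
Valence configurations: B²⁺ [He]2s¹, Si²⁺ [Ne]3s².
The numbers (kJ/mol): B 3660, Si 3232.
Overall IE_3 order: Si < B.

B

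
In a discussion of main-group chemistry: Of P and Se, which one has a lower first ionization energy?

P is in period 3, group 15; Se is in period 4, group 16.
First ionization energy rises across a period (greater Z_eff holds electrons more tightly) and falls down a group (valence electrons are farther from the nucleus).
A diagonal step moves right (one effect) and down (the opposite effect) at once.
P > Se: the two effects oppose for this pair; the down-group effect wins (1012 vs 941 kJ/mol).
For reference (kJ/mol): P 1012, Se 941.
So Se has the lower first ionization energy (Se < P).

Se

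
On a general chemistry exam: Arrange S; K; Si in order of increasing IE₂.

The second ionization energy removes an electron from the +1 ion. For each element: S⁺ still has 5 valence electrons; K⁺ is the bare [Ar] core; Si⁺ still has 3 valence electrons.
Core electrons are held far more tightly than valence electrons, so K tops the IE_2 order.
Valence configurations: S⁺ [Ne]3s²3p³, Si⁺ [Ne]3s²3p¹.
The numbers (kJ/mol): S 2252, K 3052, Si 1577.
So the second ionization energies run Si < S < K.

Si, S, K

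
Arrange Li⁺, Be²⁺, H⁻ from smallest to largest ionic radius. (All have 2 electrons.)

Be²⁺ < Li⁺ < H⁻

All of these have 2 electrons, so size is governed by nuclear charge alone: the more protons, the stronger the pull on the same electron cloud, and the smaller the ion.
Nuclear charges: Be²⁺ (Z=4), Li⁺ (Z=3), H⁻ (Z=1).
Smallest to largest: Be²⁺ < Li⁺ < H⁻.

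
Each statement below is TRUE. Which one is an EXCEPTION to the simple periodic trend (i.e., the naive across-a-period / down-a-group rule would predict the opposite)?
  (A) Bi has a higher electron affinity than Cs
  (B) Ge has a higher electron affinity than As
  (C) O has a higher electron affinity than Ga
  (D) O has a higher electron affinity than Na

(B)

The general trend: electron affinity increases across a period and decreases down a group.
(A) Bi (period 6, group 15) vs Cs (period 6, group 1): the stated order agrees with the simple trend.
(B) Ge (period 4, group 14) vs As (period 4, group 15): the stated order contradicts the simple trend.
(C) O (period 2, group 16) vs Ga (period 4, group 13): the stated order agrees with the simple trend.
(D) O (period 2, group 16) vs Na (period 3, group 1): the stated order agrees with the simple trend.
The exception is (B): adding an electron to As's half-filled 4p³ is unfavourable, so Ge (4p²) has the more exothermic EA.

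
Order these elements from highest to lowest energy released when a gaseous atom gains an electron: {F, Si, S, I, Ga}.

F is in period 2, group 17; Si is in period 3, group 14; S is in period 3, group 16; Ga is in period 4, group 13; I is in period 5, group 17.
Electron affinity generally becomes more exothermic across a period toward the halogens and less exothermic down a group.
Neither a single period nor a single group — weigh both effects.
Si > Ga: relative to Ga, both the across-period and down-group shifts push Si's electron affinity up.
S > Si: S lies to the right of Si in period 3, so the across-period effect alone puts S higher.
I > S: period and group pull opposite ways; the across-period shift dominates (295 vs 200 kJ/mol).
F > I: F sits above I in group 17, so the down-group effect alone puts F higher.
Approximate values (kJ/mol): F 328, Si 134, S 200, Ga 29, I 295.
So from highest to lowest: F > I > S > Si > Ga.

F, I, S, Si, Ga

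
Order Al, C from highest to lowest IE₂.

IE_2 is the cost of taking one more electron from the +1 cation: Al⁺ still has 2 valence electrons; C⁺ still has 3 valence electrons.
All are still removing valence electrons, so compare the +1 ions as you would atoms: IE_2 generally rises across a period (higher Z_eff) and falls down a group (larger shell), subject to the usual subshell exceptions.
Valence configurations: Al⁺ [Ne]3s², C⁺ [He]2s²2p¹.
The numbers (kJ/mol): Al 1817, C 2353.
Hence IE_2: Al < C.

C, Al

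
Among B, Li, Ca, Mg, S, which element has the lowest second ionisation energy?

Ca

IE_2 is the cost of taking one more electron from the +1 cation: B⁺ still has 2 valence electrons; Li⁺ is the bare [He] core; Ca⁺ still has 1 valence electron; Mg⁺ still has 1 valence electron; S⁺ still has 5 valence electrons.
Core electrons are held far more tightly than valence electrons, so Li tops the IE_2 order.
Valence configurations: B⁺ [He]2s², Ca⁺ [Ar]4s¹, Mg⁺ [Ne]3s¹, S⁺ [Ne]3s²3p³.
Tabulated IE_2 (kJ/mol): B 2427, Li 7298, Ca 1145, Mg 1451, S 2252.
So the second ionization energies run Ca < Mg < S < B < Li.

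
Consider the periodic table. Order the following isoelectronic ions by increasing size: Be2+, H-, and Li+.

All of these have 2 electrons, so size is governed by nuclear charge alone: the more protons, the stronger the pull on the same electron cloud, and the smaller the ion.
Nuclear charges: Be2+ (Z=4), Li+ (Z=3), H- (Z=1).
Smallest to largest: Be2+ < Li+ < H-.

Be2+ < Li+ < H-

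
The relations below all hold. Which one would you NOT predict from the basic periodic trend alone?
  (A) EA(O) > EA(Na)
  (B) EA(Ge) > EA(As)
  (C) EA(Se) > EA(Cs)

(B)

The general trend: electron affinity increases across a period and decreases down a group.
(A) O (period 2, group 16) vs Na (period 3, group 1): the stated order agrees with the simple trend.
(B) Ge (period 4, group 14) vs As (period 4, group 15): the stated order contradicts the simple trend.
(C) Se (period 4, group 16) vs Cs (period 6, group 1): the stated order agrees with the simple trend.
The exception is (B): adding an electron to As's half-filled 4p³ is unfavourable, so Ge (4p²) has the more exothermic EA.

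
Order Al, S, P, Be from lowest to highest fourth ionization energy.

S, P, Al, Be

Consider each +3 ion: Al³⁺ is the bare [Ne] core; S³⁺ still has 3 valence electrons; P³⁺ still has 2 valence electrons; Be³⁺ is already 1 electron into the core.
Breaking into a closed-shell core is much more expensive than removing a leftover valence electron — Al and Be have the largest IE_4 here.
Valence configurations: S³⁺ [Ne]3s²3p¹, P³⁺ [Ne]3s².
S³⁺ loses a lone 3p electron whereas P³⁺ must break into a filled 3s² pair, so IE_4(P) > IE_4(S) even though S has the higher nuclear charge.
Tabulated IE_4 (kJ/mol): Al 11577, S 4556, P 4964, Be 21007.
Overall IE_4 order: S < P < Al < Be.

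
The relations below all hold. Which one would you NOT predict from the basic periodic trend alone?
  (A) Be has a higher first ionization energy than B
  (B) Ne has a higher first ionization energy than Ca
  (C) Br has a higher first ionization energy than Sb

The general trend: first ionization energy increases across a period and decreases down a group.
(A) Be (period 2, group 2) vs B (period 2, group 13): the stated order contradicts the simple trend.
(B) Ne (period 2, group 18) vs Ca (period 4, group 2): the stated order agrees with the simple trend.
(C) Br (period 4, group 17) vs Sb (period 5, group 15): the stated order agrees with the simple trend.
The exception is (A): removing B's lone 2p electron is easier than breaking Be's filled 2s².

(A)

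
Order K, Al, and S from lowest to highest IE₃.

IE_3 is the cost of taking one more electron from the +2 cation: K²⁺ is already 1 electron into the core; Al²⁺ still has 1 valence electron; S²⁺ still has 4 valence electrons.
Pulling an electron out of a noble-gas core costs far more than removing a remaining valence electron, so K sits at the high end of IE_3.
Valence configurations: Al²⁺ [Ne]3s¹, S²⁺ [Ne]3s²3p².
Approximate IE_3 values (kJ/mol): K 4420, Al 2745, S 3357.
So the third ionization energies run Al < S < K.

Al < S < K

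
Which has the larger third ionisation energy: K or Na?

The third ionization energy removes an electron from the +2 ion. For each element: K²⁺ is already 1 electron into the core; Na²⁺ is already 1 electron into the core.
All of these are removing an electron from a noble-gas core or deeper; the smaller core (lower principal quantum number) is held far more tightly, and within a period the higher nuclear charge binds the same core more tightly.
Approximate IE_3 values (kJ/mol): K 4420, Na 6910.
So the third ionization energies run K < Na.

Na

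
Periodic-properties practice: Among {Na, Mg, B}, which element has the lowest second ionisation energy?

Mg

After 1 electron has been removed, what remains? Na⁺ is the bare [Ne] core; Mg⁺ still has 1 valence electron; B⁺ still has 2 valence electrons.
Breaking into a closed-shell core is much more expensive than removing a leftover valence electron — Na has the largest IE_2 here.
Valence configurations: Mg⁺ [Ne]3s¹, B⁺ [He]2s².
The numbers (kJ/mol): Na 4562, Mg 1451, B 2427.
So the second ionization energies run Mg < B < Na.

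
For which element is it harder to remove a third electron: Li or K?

Li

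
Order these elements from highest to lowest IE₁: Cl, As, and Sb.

Across a period the outer electron is held more tightly (higher IE₁); down a group it sits in a higher shell, more shielded, and comes off more easily.
Neither a single period nor a single group — weigh both effects.
As > Sb: As sits above Sb in group 15, so the down-group effect alone puts As higher.
Cl > As: relative to As, both the across-period and down-group shifts push Cl's first ionization energy up.
Approximate values (kJ/mol): Cl 1251, As 947, Sb 831.
So from highest to lowest: Cl > As > Sb.

Cl > As > Sb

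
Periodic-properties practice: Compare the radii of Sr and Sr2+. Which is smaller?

Forming Sr2+ removes 2 electrons from Sr. Fewer electrons for the same nuclear charge means less shielding and a higher Z_eff on the remaining electrons, and for main-group metals the entire outer shell is lost.
A cation is smaller than its parent atom: Sr2+ < Sr.

Sr2+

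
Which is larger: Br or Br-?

Forming Br- adds 1 electron to Br. More electron–electron repulsion in the same shell, with unchanged nuclear charge, lets the cloud expand.
An anion is larger than its parent atom: Br- > Br.

Br-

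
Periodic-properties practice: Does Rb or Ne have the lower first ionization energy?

Rb

Ne is in period 2, group 18; Rb is in period 5, group 1.
Across a period the outer electron is held more tightly (higher IE₁); down a group it sits in a higher shell, more shielded, and comes off more easily.
These span different periods and groups, so the two trends combine.
Ne > Rb: both effects reinforce here, so Ne is clearly the higher of the two.
Tabulated first ionization energy (kJ/mol): Ne 2081, Rb 403.
So Rb has the lower first ionization energy (Rb < Ne).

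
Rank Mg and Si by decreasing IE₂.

Consider each +1 ion: Mg⁺ still has 1 valence electron; Si⁺ still has 3 valence electrons.
All are still removing valence electrons, so compare the +1 ions as you would atoms: IE_2 generally rises across a period (higher Z_eff) and falls down a group (larger shell), subject to the usual subshell exceptions.
Valence configurations: Mg⁺ [Ne]3s¹, Si⁺ [Ne]3s²3p¹.
The numbers (kJ/mol): Mg 1451, Si 1577.
Hence IE_2: Mg < Si.

Si, Mg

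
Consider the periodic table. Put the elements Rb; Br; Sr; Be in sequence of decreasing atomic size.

Rb > Sr > Br > Be

Be is in period 2, group 2; Br is in period 4, group 17; Rb is in period 5, group 1; Sr is in period 5, group 2.
Atomic radius shrinks across a period as nuclear charge pulls the same shell inward, and grows down a group as new shells are added.
Neither a single period nor a single group — weigh both effects.
Br > Be: the two effects oppose for this pair; the down-group effect wins (114 vs 102 pm).
Sr > Br: relative to Br, both the across-period and down-group shifts push Sr's atomic radius up.
Rb > Sr: both are in period 5; the period trend gives Rb the larger value.
For reference (pm): Be 102, Br 114, Rb 210, Sr 185.
So from largest to smallest: Rb > Sr > Br > Be.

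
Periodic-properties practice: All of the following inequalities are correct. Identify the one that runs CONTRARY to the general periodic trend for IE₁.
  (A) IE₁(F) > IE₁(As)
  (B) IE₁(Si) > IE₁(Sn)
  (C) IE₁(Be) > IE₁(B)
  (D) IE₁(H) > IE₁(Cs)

The general trend: IE₁ increases across a period and decreases down a group.
(A) F (period 2, group 17) vs As (period 4, group 15): the stated order agrees with the simple trend.
(B) Si (period 3, group 14) vs Sn (period 5, group 14): the stated order agrees with the simple trend.
(C) Be (period 2, group 2) vs B (period 2, group 13): the stated order contradicts the simple trend.
(D) H (period 1, group 1) vs Cs (period 6, group 1): the stated order agrees with the simple trend.
The exception is (C): removing B's lone 2p electron is easier than breaking Be's filled 2s².

(C)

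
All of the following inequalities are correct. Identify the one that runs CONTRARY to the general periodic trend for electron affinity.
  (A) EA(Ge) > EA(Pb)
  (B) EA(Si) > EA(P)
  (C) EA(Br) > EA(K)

(B)

The general trend: electron affinity increases across a period and decreases down a group.
(A) Ge (period 4, group 14) vs Pb (period 6, group 14): the stated order agrees with the simple trend.
(B) Si (period 3, group 14) vs P (period 3, group 15): the stated order contradicts the simple trend.
(C) Br (period 4, group 17) vs K (period 4, group 1): the stated order agrees with the simple trend.
The exception is (B): adding an electron to P's half-filled 3p³ is unfavourable, so Si (3p²) has the more exothermic EA.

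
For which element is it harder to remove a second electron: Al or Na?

Consider each +1 ion: Al⁺ still has 2 valence electrons; Na⁺ is the bare [Ne] core.
Breaking into a closed-shell core is much more expensive than removing a leftover valence electron — Na has the largest IE_2 here.
Approximate IE_2 values (kJ/mol): Al 1817, Na 4562.
So the second ionization energies run Al < Na.

Na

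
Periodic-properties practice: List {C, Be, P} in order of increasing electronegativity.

Be < P < C

Be is in period 2, group 2; C is in period 2, group 14; P is in period 3, group 15.
Atoms toward the upper right of the periodic table pull bonding electrons most strongly.
These span different periods and groups, so the two trends combine.
P > Be: period and group pull opposite ways; the across-period shift dominates (2.19 vs 1.57).
C > P: period and group pull opposite ways; the down-group shift dominates (2.55 vs 2.19).
Approximate values (Pauling): Be 1.57, C 2.55, P 2.19.
So from lowest to highest: Be < P < C.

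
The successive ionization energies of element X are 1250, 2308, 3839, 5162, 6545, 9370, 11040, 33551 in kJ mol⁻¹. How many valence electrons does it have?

Look for the largest jump between consecutive ionization energies: IE8/IE7 ≈ 3.0, far larger than any earlier ratio.
That jump marks the point where a core electron is being removed. So the atom has 7 valence electrons.

7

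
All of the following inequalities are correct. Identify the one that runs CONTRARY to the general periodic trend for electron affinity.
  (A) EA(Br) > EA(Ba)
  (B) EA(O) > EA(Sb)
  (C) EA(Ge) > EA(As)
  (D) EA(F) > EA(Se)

(C)

The general trend: electron affinity increases across a period and decreases down a group.
(A) Br (period 4, group 17) vs Ba (period 6, group 2): the stated order agrees with the simple trend.
(B) O (period 2, group 16) vs Sb (period 5, group 15): the stated order agrees with the simple trend.
(C) Ge (period 4, group 14) vs As (period 4, group 15): the stated order contradicts the simple trend.
(D) F (period 2, group 17) vs Se (period 4, group 16): the stated order agrees with the simple trend.
The exception is (C): adding an electron to As's half-filled 4p³ is unfavourable, so Ge (4p²) has the more exothermic EA.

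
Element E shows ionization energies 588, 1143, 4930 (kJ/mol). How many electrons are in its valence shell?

2

Look for the largest jump between consecutive ionization energies: IE3/IE2 ≈ 4.3, far larger than any earlier ratio.
That jump marks the point where a core electron is being removed. So the atom has 2 valence electrons.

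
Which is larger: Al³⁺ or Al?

Al

Forming Al³⁺ removes 3 electrons from Al. Fewer electrons for the same nuclear charge means less shielding and a higher Z_eff on the remaining electrons, and for main-group metals the entire outer shell is lost.
A cation is smaller than its parent atom: Al³⁺ < Al.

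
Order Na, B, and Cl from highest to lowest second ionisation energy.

After 1 electron has been removed, what remains? Na⁺ is the bare [Ne] core; B⁺ still has 2 valence electrons; Cl⁺ still has 6 valence electrons.
Breaking into a closed-shell core is much more expensive than removing a leftover valence electron — Na has the largest IE_2 here.
Valence configurations: B⁺ [He]2s², Cl⁺ [Ne]3s²3p⁴.
Tabulated IE_2 (kJ/mol): Na 4562, B 2427, Cl 2298.
So the second ionization energies run Cl < B < Na.

Na > B > Cl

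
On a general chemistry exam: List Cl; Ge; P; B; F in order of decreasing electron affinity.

Electron affinity generally becomes more exothermic across a period toward the halogens and less exothermic down a group.
Here both period and group differ, so the two effects have to be weighed against each other.
P > B: period and group pull opposite ways; the across-period shift dominates (72 vs 27 kJ/mol).
Ge > P: this pair runs against the simple trend — see the exception note.
F > Ge: both effects reinforce here, so F is clearly the higher of the two.
Cl > F: this pair runs against the simple trend — see the exception note.
Note the exception: Ge has a higher electron affinity than P, contrary to the simple trend — adding an electron to P's half-filled np³ subshell costs electron-pairing energy.
Note the exception: Cl has a higher electron affinity than F, contrary to the simple trend — F's small 2p subshell makes the incoming electron feel strong e⁻–e⁻ repulsion, so Cl actually releases more energy on gaining an electron.
Approximate values (kJ/mol): B 27, F 328, P 72, Cl 349, Ge 119.
So from highest to lowest: Cl > F > Ge > P > B.

Cl > F > Ge > P > B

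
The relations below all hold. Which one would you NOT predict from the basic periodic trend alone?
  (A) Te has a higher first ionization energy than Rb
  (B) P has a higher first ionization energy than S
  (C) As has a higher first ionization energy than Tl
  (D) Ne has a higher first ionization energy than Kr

The general trend: first ionization energy increases across a period and decreases down a group.
(A) Te (period 5, group 16) vs Rb (period 5, group 1): the stated order agrees with the simple trend.
(B) P (period 3, group 15) vs S (period 3, group 16): the stated order contradicts the simple trend.
(C) As (period 4, group 15) vs Tl (period 6, group 13): the stated order agrees with the simple trend.
(D) Ne (period 2, group 18) vs Kr (period 4, group 18): the stated order agrees with the simple trend.
The exception is (B): S (3p⁴) ionizes more easily than half-filled P (3p³) because the paired 3p electron in S is pushed out by e⁻–e⁻ repulsion.

(B)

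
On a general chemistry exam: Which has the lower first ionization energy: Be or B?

Across a period the outer electron is held more tightly (higher IE₁); down a group it sits in a higher shell, more shielded, and comes off more easily.
All lie in period 2; the across-period trend (first ionization energy increases left to right) applies, with the exception below.
Note the exception: Be has a higher first ionization energy than B, contrary to the simple trend — removing B's lone 2p electron is easier than breaking Be's filled 2s².
Tabulated first ionization energy (kJ/mol): Be 900, B 801.
So B has the lower first ionization energy (B < Be).

B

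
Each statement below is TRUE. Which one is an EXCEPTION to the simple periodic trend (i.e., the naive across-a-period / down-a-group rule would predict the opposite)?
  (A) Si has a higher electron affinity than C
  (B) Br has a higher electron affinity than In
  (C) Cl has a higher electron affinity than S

(A)

The general trend: electron affinity increases across a period and decreases down a group.
(A) Si (period 3, group 14) vs C (period 2, group 14): the stated order contradicts the simple trend.
(B) Br (period 4, group 17) vs In (period 5, group 13): the stated order agrees with the simple trend.
(C) Cl (period 3, group 17) vs S (period 3, group 16): the stated order agrees with the simple trend.
The exception is (A): Si's larger, more diffuse 3p orbitals accept an added electron slightly more readily than C's compact 2p.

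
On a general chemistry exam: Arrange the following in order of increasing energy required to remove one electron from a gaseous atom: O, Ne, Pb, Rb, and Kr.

Rb < Pb < O < Kr < Ne

O is in period 2, group 16; Ne is in period 2, group 18; Kr is in period 4, group 18; Rb is in period 5, group 1; Pb is in period 6, group 14.
First ionization energy rises across a period (greater Z_eff holds electrons more tightly) and falls down a group (valence electrons are farther from the nucleus).
Neither a single period nor a single group — weigh both effects.
Pb > Rb: period and group pull opposite ways; the across-period shift dominates (716 vs 403 kJ/mol).
O > Pb: both effects reinforce here, so O is clearly the higher of the two.
Kr > O: period and group pull opposite ways; the across-period shift dominates (1351 vs 1314 kJ/mol).
Ne > Kr: they share group 18; the group trend gives Ne the larger value.
Tabulated first ionization energy (kJ/mol): O 1314, Ne 2081, Kr 1351, Rb 403, Pb 716.
So from lowest to highest: Rb < Pb < O < Kr < Ne.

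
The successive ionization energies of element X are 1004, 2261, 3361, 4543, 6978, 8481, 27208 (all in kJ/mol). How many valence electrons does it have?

Look for the largest jump between consecutive ionization energies: IE7/IE6 ≈ 3.2, far larger than any earlier ratio.
That jump marks the point where a core electron is being removed. So the atom has 6 valence electrons.

6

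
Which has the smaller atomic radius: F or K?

F is in period 2, group 17; K is in period 4, group 1.
Atomic radius shrinks across a period as nuclear charge pulls the same shell inward, and grows down a group as new shells are added.
These span different periods and groups, so the two trends combine.
K > F: relative to F, both the across-period and down-group shifts push K's atomic radius up.
For reference (pm): F 64, K 196.
So F has the smaller atomic radius (F < K).

F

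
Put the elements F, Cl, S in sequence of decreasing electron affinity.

Cl > F > S

EA tends to increase across a period and decrease down a group, though the pattern is less regular than for IE or radius.
Here both period and group differ, so the two effects have to be weighed against each other.
F > S: both effects reinforce here, so F is clearly the higher of the two.
Cl > F: this pair runs against the simple trend — see the exception note.
Note the exception: Cl has a higher electron affinity than F, contrary to the simple trend — F's small 2p subshell makes the incoming electron feel strong e⁻–e⁻ repulsion, so Cl actually releases more energy on gaining an electron.
Tabulated electron affinity (kJ/mol): F 328, S 200, Cl 349.
So from highest to lowest: Cl > F > S.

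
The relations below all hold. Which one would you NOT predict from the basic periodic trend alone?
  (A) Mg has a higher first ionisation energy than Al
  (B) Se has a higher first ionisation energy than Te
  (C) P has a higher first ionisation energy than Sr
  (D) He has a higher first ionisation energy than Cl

(A)

The general trend: first ionisation energy increases across a period and decreases down a group.
(A) Mg (period 3, group 2) vs Al (period 3, group 13): the stated order contradicts the simple trend.
(B) Se (period 4, group 16) vs Te (period 5, group 16): the stated order agrees with the simple trend.
(C) P (period 3, group 15) vs Sr (period 5, group 2): the stated order agrees with the simple trend.
(D) He (period 1, group 18) vs Cl (period 3, group 17): the stated order agrees with the simple trend.
The exception is (A): Al's single 3p electron is easier to remove than one from Mg's filled 3s².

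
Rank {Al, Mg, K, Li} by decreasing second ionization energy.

Li, K, Al, Mg

After 1 electron has been removed, what remains? Al⁺ still has 2 valence electrons; Mg⁺ still has 1 valence electron; K⁺ is the bare [Ar] core; Li⁺ is the bare [He] core.
Core electrons are held far more tightly than valence electrons, so K and Li top the IE_2 order.
Valence configurations: Al⁺ [Ne]3s², Mg⁺ [Ne]3s¹.
Tabulated IE_2 (kJ/mol): Al 1817, Mg 1451, K 3052, Li 7298.
Hence IE_2: Mg < Al < K < Li.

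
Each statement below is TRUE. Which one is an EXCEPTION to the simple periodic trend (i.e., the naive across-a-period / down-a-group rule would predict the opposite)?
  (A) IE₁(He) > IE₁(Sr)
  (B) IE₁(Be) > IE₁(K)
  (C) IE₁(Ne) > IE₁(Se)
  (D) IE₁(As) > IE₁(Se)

(D)

The general trend: first ionization energy increases across a period and decreases down a group.
(A) He (period 1, group 18) vs Sr (period 5, group 2): the stated order agrees with the simple trend.
(B) Be (period 2, group 2) vs K (period 4, group 1): the stated order agrees with the simple trend.
(C) Ne (period 2, group 18) vs Se (period 4, group 16): the stated order agrees with the simple trend.
(D) As (period 4, group 15) vs Se (period 4, group 16): the stated order contradicts the simple trend.
The exception is (D): Se (4p⁴) ionizes more easily than half-filled As (4p³).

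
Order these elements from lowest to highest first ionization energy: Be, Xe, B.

Be is in period 2, group 2; B is in period 2, group 13; Xe is in period 5, group 18.
IE₁ increases left→right with effective nuclear charge and decreases top→bottom as the valence shell moves farther out.
Neither a single period nor a single group — weigh both effects.
Be > B: this pair runs against the simple trend — see the exception note.
Xe > Be: the two effects oppose for this pair; the across-period effect wins (1170 vs 900 kJ/mol).
Note the exception: Be has a higher first ionization energy than B, contrary to the simple trend — removing B's lone 2p electron is easier than breaking Be's filled 2s².
Approximate values (kJ/mol): Be 900, B 801, Xe 1170.
So from lowest to highest: B < Be < Xe.

B < Be < Xe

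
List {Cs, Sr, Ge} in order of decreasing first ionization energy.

Ge, Sr, Cs

Ge is in period 4, group 14; Sr is in period 5, group 2; Cs is in period 6, group 1.
Across a period the outer electron is held more tightly (higher IE₁); down a group it sits in a higher shell, more shielded, and comes off more easily.
Neither a single period nor a single group — weigh both effects.
Sr > Cs: both effects reinforce here, so Sr is clearly the higher of the two.
Ge > Sr: both effects reinforce here, so Ge is clearly the higher of the two.
For reference (kJ/mol): Ge 762, Sr 550, Cs 376.
So from highest to lowest: Ge > Sr > Cs.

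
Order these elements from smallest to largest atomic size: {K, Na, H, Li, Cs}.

H < Li < Na < K < Cs

H is in period 1, group 1; Li is in period 2, group 1; Na is in period 3, group 1; K is in period 4, group 1; Cs is in period 6, group 1.
Moving right in a period, electrons are added to the same shell under a stronger nuclear pull, so atoms get smaller; moving down, a new shell is opened and atoms get larger.
All are in group 1, so atomic radius increases down the group.
So from smallest to largest: H < Li < Na < K < Cs.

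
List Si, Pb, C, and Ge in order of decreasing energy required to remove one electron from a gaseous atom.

C, Si, Ge, Pb

First ionization energy rises across a period (greater Z_eff holds electrons more tightly) and falls down a group (valence electrons are farther from the nucleus).
All are in group 14, so first ionization energy increases up the group.
So from highest to lowest: C > Si > Ge > Pb.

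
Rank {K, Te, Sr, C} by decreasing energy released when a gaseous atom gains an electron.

C is in period 2, group 14; K is in period 4, group 1; Sr is in period 5, group 2; Te is in period 5, group 16.
EA tends to increase across a period and decrease down a group, though the pattern is less regular than for IE or radius.
Here both period and group differ, so the two effects have to be weighed against each other.
K > Sr: period and group pull opposite ways; the down-group shift dominates (48 vs 5 kJ/mol).
C > K: relative to K, both the across-period and down-group shifts push C's electron affinity up.
Te > C: period and group pull opposite ways; the across-period shift dominates (190 vs 122 kJ/mol).
Tabulated electron affinity (kJ/mol): C 122, K 48, Sr 5, Te 190.
So from highest to lowest: Te > C > K > Sr.

Te, C, K, Sr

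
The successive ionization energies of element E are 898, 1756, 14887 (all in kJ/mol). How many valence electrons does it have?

2

Look for the largest jump between consecutive ionization energies: IE3/IE2 ≈ 8.5, far larger than any earlier ratio.
That jump marks the point where a core electron is being removed. So the atom has 2 valence electrons.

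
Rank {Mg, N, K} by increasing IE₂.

Consider each +1 ion: Mg⁺ still has 1 valence electron; N⁺ still has 4 valence electrons; K⁺ is the bare [Ar] core.
Breaking into a closed-shell core is much more expensive than removing a leftover valence electron — K has the largest IE_2 here.
Valence configurations: Mg⁺ [Ne]3s¹, N⁺ [He]2s²2p².
Tabulated IE_2 (kJ/mol): Mg 1451, N 2856, K 3052.
Overall IE_2 order: Mg < N < K.

Mg, N, K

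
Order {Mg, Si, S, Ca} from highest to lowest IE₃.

The third ionization energy removes an electron from the +2 ion. For each element: Mg²⁺ is the bare [Ne] core; Si²⁺ still has 2 valence electrons; S²⁺ still has 4 valence electrons; Ca²⁺ is the bare [Ar] core.
Pulling an electron out of a noble-gas core costs far more than removing a remaining valence electron, so Ca and Mg sit at the high end of IE_3.
Valence configurations: Si²⁺ [Ne]3s², S²⁺ [Ne]3s²3p².
The numbers (kJ/mol): Mg 7733, Si 3232, S 3357, Ca 4912.
Overall IE_3 order: Si < S < Ca < Mg.

Mg, Ca, S, Si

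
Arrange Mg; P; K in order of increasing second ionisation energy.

Mg, P, K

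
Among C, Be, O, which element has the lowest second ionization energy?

The second ionization energy removes an electron from the +1 ion. For each element: C⁺ still has 3 valence electrons; Be⁺ still has 1 valence electron; O⁺ still has 5 valence electrons.
All are still removing valence electrons, so compare the +1 ions as you would atoms: IE_2 generally rises across a period (higher Z_eff) and falls down a group (larger shell), subject to the usual subshell exceptions.
Valence configurations: C⁺ [He]2s²2p¹, Be⁺ [He]2s¹, O⁺ [He]2s²2p³.
Approximate IE_2 values (kJ/mol): C 2353, Be 1757, O 3388.
So the second ionization energies run Be < C < O.

Be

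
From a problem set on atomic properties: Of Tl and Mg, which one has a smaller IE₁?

Tl

Mg is in period 3, group 2; Tl is in period 6, group 13.
IE₁ increases left→right with effective nuclear charge and decreases top→bottom as the valence shell moves farther out.
Neither a single period nor a single group — weigh both effects.
Mg > Tl: the two effects oppose for this pair; the down-group effect wins (738 vs 589 kJ/mol).
For reference (kJ/mol): Mg 738, Tl 589.
So Tl has the smaller IE₁ (Tl < Mg).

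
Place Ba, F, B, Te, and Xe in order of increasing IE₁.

Ba < B < Te < Xe < F

B is in period 2, group 13; F is in period 2, group 17; Te is in period 5, group 16; Xe is in period 5, group 18; Ba is in period 6, group 2.
First ionization energy rises across a period (greater Z_eff holds electrons more tightly) and falls down a group (valence electrons are farther from the nucleus).
Here both period and group differ, so the two effects have to be weighed against each other.
B > Ba: both effects reinforce here, so B is clearly the higher of the two.
Te > B: the two effects oppose for this pair; the across-period effect wins (869 vs 801 kJ/mol).
Xe > Te: Xe lies to the right of Te in period 5, so the across-period effect alone puts Xe higher.
F > Xe: period and group pull opposite ways; the down-group shift dominates (1681 vs 1170 kJ/mol).
Tabulated first ionization energy (kJ/mol): B 801, F 1681, Te 869, Xe 1170, Ba 503.
So from lowest to highest: Ba < B < Te < Xe < F.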